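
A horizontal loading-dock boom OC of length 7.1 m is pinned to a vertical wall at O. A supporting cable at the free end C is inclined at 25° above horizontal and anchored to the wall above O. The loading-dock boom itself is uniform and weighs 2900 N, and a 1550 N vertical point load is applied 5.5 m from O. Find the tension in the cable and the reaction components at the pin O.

ΣM about O: T·sin25°·7.1 − 2900·3.55 − 1550·5.5 = 0 → T = 18820/(7.1·0.422618) = 6272.1 ≈ 6272 N.
ΣF_x = 0: O_x − T·cos25° = 0 → O_x = 6272.1 × 0.906308 = 5684 N.
ΣF_y = 0: O_y + T·sin25° − 2900 − 1550 = 0 → O_y = 4450 − 6272.1 × 0.422618 = 1799 N.

T = 6272 N, O_x = 5684 N, O_y = 1799 N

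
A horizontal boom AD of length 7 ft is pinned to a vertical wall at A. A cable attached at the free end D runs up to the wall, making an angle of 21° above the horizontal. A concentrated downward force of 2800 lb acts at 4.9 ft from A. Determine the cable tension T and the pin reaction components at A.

ΣM about A: T·sin21°·7 − 2800·4.9 = 0 → T = 13720/(7·0.358368) = 5469.24 ≈ 5469 lb.
ΣF_x = 0: A_x − T·cos21° = 0 → A_x = 5469.24 × 0.93358 = 5106 lb.
ΣF_y = 0: A_y + T·sin21° − 2800 = 0 → A_y = 2800 − 5469.24 × 0.358368 = 840.0 lb.

T = 5469 lb, A_x = 5106 lb, A_y = 840.0 lb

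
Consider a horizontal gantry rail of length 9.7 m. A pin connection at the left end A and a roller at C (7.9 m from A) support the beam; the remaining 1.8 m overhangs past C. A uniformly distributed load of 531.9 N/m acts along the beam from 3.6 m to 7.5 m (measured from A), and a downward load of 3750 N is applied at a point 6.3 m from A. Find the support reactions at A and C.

Resultant of the distributed load: 531.9 × 3.9 = 2074.41 N at 5.55 m from A.
Moments about A: C_y·7.9 − (531.9·3.9)·5.55 − 3750·6.3 = 0 → C_y = 35137.9755/7.9 = 4447.85 ≈ 4448 N.
ΣF_y = 0: A_y + 4447.85 − 531.9·3.9 − 3750 = 0 → A_y = 1377 N.
ΣF_x = 0: no horizontal applied forces, so A_x = 0.

A_x = 0, A_y = 1377 N, C_y = 4448 N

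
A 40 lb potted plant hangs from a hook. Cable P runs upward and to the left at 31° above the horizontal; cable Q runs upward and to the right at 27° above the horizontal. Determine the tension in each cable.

T_P = 42.03 lb, T_Q = 40.43 lb

ΣF_x = 0: −T_P·cos31° + T_Q·cos27° = 0 → T_Q = 0.962021·T_P.
ΣF_y = 0: T_P·sin31° + T_Q·sin27° = 40.
Substitute: T_P·(0.515038 + 0.962021·0.45399) = 40 → T_P = 42.0263 ≈ 42.03 lb.
Then T_Q = 0.962021 × 42.0263 = 40.43 lb.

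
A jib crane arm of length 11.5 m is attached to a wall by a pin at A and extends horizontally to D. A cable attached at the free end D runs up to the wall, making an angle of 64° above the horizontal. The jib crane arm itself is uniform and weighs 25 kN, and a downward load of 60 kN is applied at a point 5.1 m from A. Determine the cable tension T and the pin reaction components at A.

T = 43.51 kN, A_x = 19.07 kN, A_y = 45.89 kN

ΣM about A: T·sin64°·11.5 − 25·5.75 − 60·5.1 = 0 → T = 449.75/(11.5·0.898794) = 43.5124 ≈ 43.51 kN.
ΣF_x = 0: A_x − T·cos64° = 0 → A_x = 43.5124 × 0.438371 = 19.07 kN.
ΣF_y = 0: A_y + T·sin64° − 25 − 60 = 0 → A_y = 85 − 43.5124 × 0.898794 = 45.89 kN.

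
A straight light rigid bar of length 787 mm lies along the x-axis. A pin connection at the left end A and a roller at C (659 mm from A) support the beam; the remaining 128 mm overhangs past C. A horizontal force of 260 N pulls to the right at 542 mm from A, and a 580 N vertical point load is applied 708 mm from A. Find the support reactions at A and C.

A_x = -260.0 N, A_y = -43.13 N, C_y = 623.1 N

Taking moments about A: C_y·659 − 580·708 = 0 → C_y = 410640/659 = 623.126 ≈ 623.1 N.
ΣF_y = 0: A_y + 623.126 − 580 = 0 → A_y = -43.13 N.
ΣF_x = 0: A_x + 260 = 0 → A_x = -260.0 N.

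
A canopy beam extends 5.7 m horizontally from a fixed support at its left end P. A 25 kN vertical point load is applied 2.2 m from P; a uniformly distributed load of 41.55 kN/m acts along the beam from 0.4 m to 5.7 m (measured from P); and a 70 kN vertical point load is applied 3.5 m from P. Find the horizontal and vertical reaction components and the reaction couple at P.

Resultant of the distributed load: 41.55 × 5.3 = 220.215 kN at 3.05 m from P.
ΣF_x = 0: P_x = 0.
ΣF_y = 0: P_y − 25 − 41.55·5.3 − 70 = 0 → P_y = 315.2 kN.
ΣM about P: M_P − 25·2.2 − (41.55·5.3)·3.05 − 70·3.5 = 0 → M_P = 971.7 kN·m.

P_x = 0, P_y = 315.2 kN, M_P = 971.7 kN·m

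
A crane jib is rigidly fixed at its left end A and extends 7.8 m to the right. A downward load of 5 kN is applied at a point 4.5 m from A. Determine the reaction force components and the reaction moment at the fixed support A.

ΣF_x = 0: A_x = 0.
ΣF_y = 0: A_y − 5 = 0 → A_y = 5.000 kN.
ΣM about A: M_A − 5·4.5 = 0 → M_A = 22.50 kN·m.

A_x = 0, A_y = 5.000 kN, M_A = 22.50 kN·m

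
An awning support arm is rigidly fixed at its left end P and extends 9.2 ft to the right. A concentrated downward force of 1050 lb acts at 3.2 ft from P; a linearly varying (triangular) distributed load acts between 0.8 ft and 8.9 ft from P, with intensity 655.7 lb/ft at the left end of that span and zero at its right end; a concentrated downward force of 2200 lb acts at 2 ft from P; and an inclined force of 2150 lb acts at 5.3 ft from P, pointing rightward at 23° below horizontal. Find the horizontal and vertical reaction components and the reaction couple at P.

P_x = -1979 lb, P_y = 6746 lb, M_P = 21510 lb·ft

Resultant of the triangular load: ½ × 655.7 × 8.1 = 2655.585 lb, acting at 3.5 ft from P (one-third of the span from the peak).
ΣF_x = 0: P_x + 2150·cos23° = 0 → P_x = -1979 lb.
ΣF_y = 0: P_y − 1050 − ½·655.7·8.1 − 2200 − 2150·sin23° = 0 → P_y = 6746 lb.
ΣM about P: M_P − 1050·3.2 − (½·655.7·8.1)·3.5 − 2200·2 − 2150·sin23°·5.3 = 0 → M_P = 21510 lb·ft.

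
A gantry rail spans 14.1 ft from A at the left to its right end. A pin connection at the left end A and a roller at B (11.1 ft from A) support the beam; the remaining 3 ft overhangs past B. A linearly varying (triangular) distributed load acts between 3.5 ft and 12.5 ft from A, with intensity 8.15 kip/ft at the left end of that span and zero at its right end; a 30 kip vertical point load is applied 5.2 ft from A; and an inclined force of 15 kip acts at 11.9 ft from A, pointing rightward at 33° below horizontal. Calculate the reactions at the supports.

Resultant of the triangular load: ½ × 8.15 × 9 = 36.675 kip, acting at 6.5 ft from A (one-third of the span from the peak).
ΣM about A: B_y·11.1 − (½·8.15·9)·6.5 − 30·5.2 − 15·sin33°·11.9 = 0 → B_y = 491.606/11.1 = 44.2888 ≈ 44.29 kip.
ΣF_y = 0: A_y + 44.2888 − ½·8.15·9 − 30 − 15·sin33° = 0 → A_y = 30.56 kip.
ΣF_x = 0: A_x + 15·cos33° = 0 → A_x = -12.58 kip.

A_x = -12.58 kip, A_y = 30.56 kip, B_y = 44.29 kip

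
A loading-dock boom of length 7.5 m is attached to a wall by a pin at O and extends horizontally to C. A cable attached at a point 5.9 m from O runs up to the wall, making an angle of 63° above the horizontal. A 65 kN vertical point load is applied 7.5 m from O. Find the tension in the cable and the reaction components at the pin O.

ΣM about O: T·sin63°·5.9 − 65·7.5 = 0 → T = 487.5/(5.9·0.891007) = 92.7345 ≈ 92.73 kN.
ΣF_x = 0: O_x − T·cos63° = 0 → O_x = 92.7345 × 0.45399 = 42.10 kN.
ΣF_y = 0: O_y + T·sin63° − 65 = 0 → O_y = 65 − 92.7345 × 0.891007 = -17.63 kN.

T = 92.73 kN, O_x = 42.10 kN, O_y = -17.63 kN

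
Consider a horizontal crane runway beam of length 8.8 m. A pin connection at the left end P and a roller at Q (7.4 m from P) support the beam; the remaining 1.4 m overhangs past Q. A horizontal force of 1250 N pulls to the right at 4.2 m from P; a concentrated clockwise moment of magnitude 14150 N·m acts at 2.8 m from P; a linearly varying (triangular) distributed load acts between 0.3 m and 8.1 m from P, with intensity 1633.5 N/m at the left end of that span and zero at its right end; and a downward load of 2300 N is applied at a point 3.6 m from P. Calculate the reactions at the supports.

P_x = -1250 N, P_y = 3143 N, Q_y = 5528 N

Resultant of the triangular load: ½ × 1633.5 × 7.8 = 6370.65 N, acting at 2.9 m from P (one-third of the span from the peak).
Moments about P: Q_y·7.4 − 14150 − (½·1633.5·7.8)·2.9 − 2300·3.6 = 0 → Q_y = 40904.885/7.4 = 5527.69 ≈ 5528 N.
ΣF_y = 0: P_y + 5527.69 − ½·1633.5·7.8 − 2300 = 0 → P_y = 3143 N.
ΣF_x = 0: P_x + 1250 = 0 → P_x = -1250 N.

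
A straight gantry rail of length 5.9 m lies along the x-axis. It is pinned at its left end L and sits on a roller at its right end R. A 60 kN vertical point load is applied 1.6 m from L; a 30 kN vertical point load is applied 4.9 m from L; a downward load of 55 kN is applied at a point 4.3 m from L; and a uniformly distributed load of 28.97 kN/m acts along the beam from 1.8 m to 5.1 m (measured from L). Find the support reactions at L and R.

Resultant of the distributed load: 28.97 × 3.3 = 95.601 kN at 3.45 m from L.
Moments about L: R_y·5.9 − 60·1.6 − 30·4.9 − 55·4.3 − (28.97·3.3)·3.45 = 0 → R_y = 809.32345/5.9 = 137.173 ≈ 137.2 kN.
ΣF_y = 0: L_y + 137.173 − 60 − 30 − 55 − 28.97·3.3 = 0 → L_y = 103.4 kN.
ΣF_x = 0: no horizontal applied forces, so L_x = 0.

L_x = 0, L_y = 103.4 kN, R_y = 137.2 kN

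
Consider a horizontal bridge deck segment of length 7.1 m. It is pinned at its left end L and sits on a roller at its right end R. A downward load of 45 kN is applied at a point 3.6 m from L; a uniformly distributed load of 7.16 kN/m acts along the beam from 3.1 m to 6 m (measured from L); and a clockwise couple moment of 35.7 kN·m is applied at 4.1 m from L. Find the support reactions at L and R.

L_x = 0, L_y = 24.61 kN, R_y = 41.15 kN

Resultant of the distributed load: 7.16 × 2.9 = 20.764 kN at 4.55 m from L.
ΣM about L: R_y·7.1 − 45·3.6 − (7.16·2.9)·4.55 − 35.7 = 0 → R_y = 292.1762/7.1 = 41.1516 ≈ 41.15 kN.
ΣF_y = 0: L_y + 41.1516 − 45 − 7.16·2.9 = 0 → L_y = 24.61 kN.
ΣF_x = 0: no horizontal applied forces, so L_x = 0.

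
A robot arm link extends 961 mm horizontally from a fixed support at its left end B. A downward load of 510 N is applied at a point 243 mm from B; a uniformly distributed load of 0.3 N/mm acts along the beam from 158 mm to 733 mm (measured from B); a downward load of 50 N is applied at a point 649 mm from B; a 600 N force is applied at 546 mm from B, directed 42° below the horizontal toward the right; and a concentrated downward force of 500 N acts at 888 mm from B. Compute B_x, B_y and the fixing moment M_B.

Resultant of the distributed load: 0.3 × 575 = 172.5 N at 445.5 mm from B.
ΣF_x = 0: B_x + 600·cos42° = 0 → B_x = -445.9 N.
ΣF_y = 0: B_y − 510 − 0.3·575 − 50 − 600·sin42° − 500 = 0 → B_y = 1634 N.
ΣM about B: M_B − 510·243 − (0.3·575)·445.5 − 50·649 − 600·sin42°·546 − 500·888 = 0 → M_B = 896400 N·mm.

B_x = -445.9 N, B_y = 1634 N, M_B = 896400 N·mm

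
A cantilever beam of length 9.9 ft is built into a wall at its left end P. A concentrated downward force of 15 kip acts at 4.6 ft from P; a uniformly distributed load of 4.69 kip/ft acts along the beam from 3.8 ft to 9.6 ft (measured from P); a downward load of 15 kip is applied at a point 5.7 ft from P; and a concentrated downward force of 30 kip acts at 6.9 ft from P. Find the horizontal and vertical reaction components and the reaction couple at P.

P_x = 0, P_y = 87.20 kip, M_P = 543.8 kip·ft

Resultant of the distributed load: 4.69 × 5.8 = 27.202 kip at 6.7 ft from P.
ΣF_x = 0: P_x = 0.
ΣF_y = 0: P_y − 15 − 4.69·5.8 − 15 − 30 = 0 → P_y = 87.20 kip.
ΣM about P: M_P − 15·4.6 − (4.69·5.8)·6.7 − 15·5.7 − 30·6.9 = 0 → M_P = 543.8 kip·ft.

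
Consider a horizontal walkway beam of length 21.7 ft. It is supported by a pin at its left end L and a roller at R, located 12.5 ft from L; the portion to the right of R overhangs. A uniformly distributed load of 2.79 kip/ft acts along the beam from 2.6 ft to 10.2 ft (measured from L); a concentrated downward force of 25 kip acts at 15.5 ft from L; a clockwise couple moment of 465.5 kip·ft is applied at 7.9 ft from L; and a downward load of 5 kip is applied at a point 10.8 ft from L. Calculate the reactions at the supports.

Resultant of the distributed load: 2.79 × 7.6 = 21.204 kip at 6.4 ft from L.
Moments about L: R_y·12.5 − (2.79·7.6)·6.4 − 25·15.5 − 465.5 − 5·10.8 = 0 → R_y = 1042.7056/12.5 = 83.4164 ≈ 83.42 kip.
ΣF_y = 0: L_y + 83.4164 − 2.79·7.6 − 25 − 5 = 0 → L_y = -32.21 kip.
ΣF_x = 0: no horizontal applied forces, so L_x = 0.

L_x = 0, L_y = -32.21 kip, R_y = 83.42 kip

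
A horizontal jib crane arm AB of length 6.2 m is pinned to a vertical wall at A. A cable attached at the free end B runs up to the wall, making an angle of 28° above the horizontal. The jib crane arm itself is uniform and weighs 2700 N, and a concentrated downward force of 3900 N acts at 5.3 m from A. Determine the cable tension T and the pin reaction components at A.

T = 9977 N, A_x = 8809 N, A_y = 1916 N

ΣM about A: T·sin28°·6.2 − 2700·3.1 − 3900·5.3 = 0 → T = 29040/(6.2·0.469472) = 9976.89 ≈ 9977 N.
ΣF_x = 0: A_x − T·cos28° = 0 → A_x = 9976.89 × 0.882948 = 8809 N.
ΣF_y = 0: A_y + T·sin28° − 2700 − 3900 = 0 → A_y = 6600 − 9976.89 × 0.469472 = 1916 N.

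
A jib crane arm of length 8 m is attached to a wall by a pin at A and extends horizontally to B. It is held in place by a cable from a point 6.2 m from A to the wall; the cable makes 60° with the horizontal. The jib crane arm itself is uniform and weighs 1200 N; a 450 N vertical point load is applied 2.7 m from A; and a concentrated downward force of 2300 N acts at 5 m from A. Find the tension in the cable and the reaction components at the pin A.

T = 3262 N, A_x = 1631 N, A_y = 1125 N

ΣM about A: T·sin60°·6.2 − 1200·4 − 450·2.7 − 2300·5 = 0 → T = 17515/(6.2·0.866025) = 3262.03 ≈ 3262 N.
ΣF_x = 0: A_x − T·cos60° = 0 → A_x = 3262.03 × 0.5 = 1631 N.
ΣF_y = 0: A_y + T·sin60° − 1200 − 450 − 2300 = 0 → A_y = 3950 − 3262.03 × 0.866025 = 1125 N.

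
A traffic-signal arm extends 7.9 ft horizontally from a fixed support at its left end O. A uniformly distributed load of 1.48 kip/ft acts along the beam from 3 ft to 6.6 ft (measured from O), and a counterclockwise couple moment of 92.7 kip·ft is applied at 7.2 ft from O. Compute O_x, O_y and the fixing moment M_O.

Resultant of the distributed load: 1.48 × 3.6 = 5.328 kip at 4.8 ft from O.
ΣF_x = 0: O_x = 0.
ΣF_y = 0: O_y − 1.48·3.6 = 0 → O_y = 5.328 kip.
ΣM about O: M_O − (1.48·3.6)·4.8 + 92.7 = 0 → M_O = -67.13 kip·ft.

O_x = 0, O_y = 5.328 kip, M_O = -67.13 kip·ft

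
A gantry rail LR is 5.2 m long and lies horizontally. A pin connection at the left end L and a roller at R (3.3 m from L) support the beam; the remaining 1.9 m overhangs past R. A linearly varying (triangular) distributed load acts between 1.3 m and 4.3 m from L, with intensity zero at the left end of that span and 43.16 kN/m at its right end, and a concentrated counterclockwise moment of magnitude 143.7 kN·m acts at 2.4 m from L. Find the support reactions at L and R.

L_x = 0, L_y = 43.55 kN, R_y = 21.19 kN

Resultant of the triangular load: ½ × 43.16 × 3 = 64.74 kN, acting at 3.3 m from L (one-third of the span from the peak).
Moments about L: R_y·3.3 − (½·43.16·3)·3.3 + 143.7 = 0 → R_y = 69.942/3.3 = 21.1945 ≈ 21.19 kN.
ΣF_y = 0: L_y + 21.1945 − ½·43.16·3 = 0 → L_y = 43.55 kN.
ΣF_x = 0: no horizontal applied forces, so L_x = 0.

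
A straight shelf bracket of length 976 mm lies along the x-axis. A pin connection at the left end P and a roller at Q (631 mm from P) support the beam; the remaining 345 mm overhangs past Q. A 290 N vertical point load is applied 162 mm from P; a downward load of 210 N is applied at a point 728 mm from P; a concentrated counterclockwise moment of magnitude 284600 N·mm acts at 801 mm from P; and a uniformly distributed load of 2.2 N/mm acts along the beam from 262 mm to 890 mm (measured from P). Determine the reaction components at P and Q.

Resultant of the distributed load: 2.2 × 628 = 1381.6 N at 576 mm from P.
ΣM about P: Q_y·631 − 290·162 − 210·728 + 284600 − (2.2·628)·576 = 0 → Q_y = 711061.6/631 = 1126.88 ≈ 1127 N.
ΣF_y = 0: P_y + 1126.88 − 290 − 210 − 2.2·628 = 0 → P_y = 754.7 N.
ΣF_x = 0: no horizontal applied forces, so P_x = 0.

P_x = 0, P_y = 754.7 N, Q_y = 1127 N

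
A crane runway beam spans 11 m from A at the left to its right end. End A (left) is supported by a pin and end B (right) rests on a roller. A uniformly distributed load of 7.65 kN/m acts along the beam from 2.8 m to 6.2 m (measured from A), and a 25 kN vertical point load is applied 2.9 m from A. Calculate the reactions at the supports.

Resultant of the distributed load: 7.65 × 3.4 = 26.01 kN at 4.5 m from A.
ΣM about A: B_y·11 − (7.65·3.4)·4.5 − 25·2.9 = 0 → B_y = 189.545/11 = 17.2314 ≈ 17.23 kN.
ΣF_y = 0: A_y + 17.2314 − 7.65·3.4 − 25 = 0 → A_y = 33.78 kN.
ΣF_x = 0: no horizontal applied forces, so A_x = 0.

A_x = 0, A_y = 33.78 kN, B_y = 17.23 kN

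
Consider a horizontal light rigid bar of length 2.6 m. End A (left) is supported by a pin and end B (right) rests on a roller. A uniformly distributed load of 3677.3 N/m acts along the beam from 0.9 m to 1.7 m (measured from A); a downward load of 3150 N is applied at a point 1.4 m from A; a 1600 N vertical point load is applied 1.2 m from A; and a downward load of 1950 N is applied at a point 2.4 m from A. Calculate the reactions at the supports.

A_x = 0, A_y = 3936 N, B_y = 5706 N

Resultant of the distributed load: 3677.3 × 0.8 = 2941.84 N at 1.3 m from A.
Taking moments about A: B_y·2.6 − (3677.3·0.8)·1.3 − 3150·1.4 − 1600·1.2 − 1950·2.4 = 0 → B_y = 14834.392/2.6 = 5705.54 ≈ 5706 N.
ΣF_y = 0: A_y + 5705.54 − 3677.3·0.8 − 3150 − 1600 − 1950 = 0 → A_y = 3936 N.
ΣF_x = 0: no horizontal applied forces, so A_x = 0.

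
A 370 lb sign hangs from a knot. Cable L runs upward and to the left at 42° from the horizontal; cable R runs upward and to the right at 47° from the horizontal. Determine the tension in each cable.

T_L = 252.4 lb, T_R = 275.0 lb

ΣF_x = 0: −T_L·cos42° + T_R·cos47° = 0 → T_R = 1.08966·T_L.
ΣF_y = 0: T_L·sin42° + T_R·sin47° = 370.
Substitute: T_L·(0.669131 + 1.08966·0.731354) = 370 → T_L = 252.377 ≈ 252.4 lb.
Then T_R = 1.08966 × 252.377 = 275.0 lb.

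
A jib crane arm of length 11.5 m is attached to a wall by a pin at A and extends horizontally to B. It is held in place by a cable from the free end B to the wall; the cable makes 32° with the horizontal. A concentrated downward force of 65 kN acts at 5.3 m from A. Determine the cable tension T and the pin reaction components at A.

T = 56.53 kN, A_x = 47.94 kN, A_y = 35.04 kN

ΣM about A: T·sin32°·11.5 − 65·5.3 = 0 → T = 344.5/(11.5·0.529919) = 56.5304 ≈ 56.53 kN.
ΣF_x = 0: A_x − T·cos32° = 0 → A_x = 56.5304 × 0.848048 = 47.94 kN.
ΣF_y = 0: A_y + T·sin32° − 65 = 0 → A_y = 65 − 56.5304 × 0.529919 = 35.04 kN.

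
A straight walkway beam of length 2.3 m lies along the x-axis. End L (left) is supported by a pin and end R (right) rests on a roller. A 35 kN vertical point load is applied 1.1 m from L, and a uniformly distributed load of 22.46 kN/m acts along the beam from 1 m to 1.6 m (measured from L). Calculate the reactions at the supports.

L_x = 0, L_y = 24.12 kN, R_y = 24.36 kN

Resultant of the distributed load: 22.46 × 0.6 = 13.476 kN at 1.3 m from L.
Taking moments about L: R_y·2.3 − 35·1.1 − (22.46·0.6)·1.3 = 0 → R_y = 56.0188/2.3 = 24.356 ≈ 24.36 kN.
ΣF_y = 0: L_y + 24.356 − 35 − 22.46·0.6 = 0 → L_y = 24.12 kN.
ΣF_x = 0: no horizontal applied forces, so L_x = 0.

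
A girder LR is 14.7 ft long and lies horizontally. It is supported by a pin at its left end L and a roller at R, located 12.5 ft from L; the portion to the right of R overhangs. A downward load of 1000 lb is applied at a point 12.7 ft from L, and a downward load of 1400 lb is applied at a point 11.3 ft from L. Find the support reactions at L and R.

L_x = 0, L_y = 118.4 lb, R_y = 2282 lb

ΣM about L: R_y·12.5 − 1000·12.7 − 1400·11.3 = 0 → R_y = 28520/12.5 = 2281.6 ≈ 2282 lb.
ΣF_y = 0: L_y + 2281.6 − 1000 − 1400 = 0 → L_y = 118.4 lb.
ΣF_x = 0: no horizontal applied forces, so L_x = 0.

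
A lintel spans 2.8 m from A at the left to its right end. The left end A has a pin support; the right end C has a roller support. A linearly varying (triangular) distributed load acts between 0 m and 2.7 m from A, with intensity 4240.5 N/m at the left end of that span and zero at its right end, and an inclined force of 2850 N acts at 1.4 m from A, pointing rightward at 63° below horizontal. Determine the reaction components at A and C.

Resultant of the triangular load: ½ × 4240.5 × 2.7 = 5724.675 N, acting at 0.9 m from A (one-third of the span from the peak).
Taking moments about A: C_y·2.8 − (½·4240.5·2.7)·0.9 − 2850·sin63°·1.4 = 0 → C_y = 8707.32/2.8 = 3109.76 ≈ 3110 N.
ΣF_y = 0: A_y + 3109.76 − ½·4240.5·2.7 − 2850·sin63° = 0 → A_y = 5154 N.
ΣF_x = 0: A_x + 2850·cos63° = 0 → A_x = -1294 N.

A_x = -1294 N, A_y = 5154 N, C_y = 3110 N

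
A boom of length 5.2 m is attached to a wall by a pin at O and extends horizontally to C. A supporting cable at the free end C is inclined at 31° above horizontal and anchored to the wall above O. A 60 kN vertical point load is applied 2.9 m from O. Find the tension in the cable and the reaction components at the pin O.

T = 64.97 kN, O_x = 55.69 kN, O_y = 26.54 kN

ΣM about O: T·sin31°·5.2 − 60·2.9 = 0 → T = 174/(5.2·0.515038) = 64.9691 ≈ 64.97 kN.
ΣF_x = 0: O_x − T·cos31° = 0 → O_x = 64.9691 × 0.857167 = 55.69 kN.
ΣF_y = 0: O_y + T·sin31° − 60 = 0 → O_y = 60 − 64.9691 × 0.515038 = 26.54 kN.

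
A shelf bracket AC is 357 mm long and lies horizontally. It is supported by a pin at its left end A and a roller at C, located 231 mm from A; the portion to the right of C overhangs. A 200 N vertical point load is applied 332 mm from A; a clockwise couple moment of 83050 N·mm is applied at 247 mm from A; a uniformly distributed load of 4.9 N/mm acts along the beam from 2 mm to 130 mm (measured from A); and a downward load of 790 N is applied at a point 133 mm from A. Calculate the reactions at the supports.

Resultant of the distributed load: 4.9 × 128 = 627.2 N at 66 mm from A.
ΣM about A: C_y·231 − 200·332 − 83050 − (4.9·128)·66 − 790·133 = 0 → C_y = 295915.2/231 = 1281.02 ≈ 1281 N.
ΣF_y = 0: A_y + 1281.02 − 200 − 4.9·128 − 790 = 0 → A_y = 336.2 N.
ΣF_x = 0: no horizontal applied forces, so A_x = 0.

A_x = 0, A_y = 336.2 N, C_y = 1281 N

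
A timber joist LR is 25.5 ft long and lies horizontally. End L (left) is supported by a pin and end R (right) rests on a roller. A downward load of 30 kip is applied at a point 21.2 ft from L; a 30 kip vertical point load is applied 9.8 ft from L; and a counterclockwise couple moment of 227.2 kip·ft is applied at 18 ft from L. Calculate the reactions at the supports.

L_x = 0, L_y = 32.44 kip, R_y = 27.56 kip

ΣM about L: R_y·25.5 − 30·21.2 − 30·9.8 + 227.2 = 0 → R_y = 702.8/25.5 = 27.5608 ≈ 27.56 kip.
ΣF_y = 0: L_y + 27.5608 − 30 − 30 = 0 → L_y = 32.44 kip.
ΣF_x = 0: no horizontal applied forces, so L_x = 0.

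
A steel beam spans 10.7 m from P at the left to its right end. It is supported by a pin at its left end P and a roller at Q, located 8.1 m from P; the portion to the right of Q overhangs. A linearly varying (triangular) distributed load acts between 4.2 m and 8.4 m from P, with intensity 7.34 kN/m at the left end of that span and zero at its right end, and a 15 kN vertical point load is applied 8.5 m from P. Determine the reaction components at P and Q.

P_x = 0, P_y = 4.017 kN, Q_y = 26.40 kN

Resultant of the triangular load: ½ × 7.34 × 4.2 = 15.414 kN, acting at 5.6 m from P (one-third of the span from the peak).
ΣM about P: Q_y·8.1 − (½·7.34·4.2)·5.6 − 15·8.5 = 0 → Q_y = 213.8184/8.1 = 26.3973 ≈ 26.40 kN.
ΣF_y = 0: P_y + 26.3973 − ½·7.34·4.2 − 15 = 0 → P_y = 4.017 kN.
ΣF_x = 0: no horizontal applied forces, so P_x = 0.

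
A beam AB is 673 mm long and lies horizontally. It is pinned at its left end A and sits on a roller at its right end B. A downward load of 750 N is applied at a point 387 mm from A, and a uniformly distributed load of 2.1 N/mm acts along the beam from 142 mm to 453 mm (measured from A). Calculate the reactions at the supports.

A_x = 0, A_y = 683.1 N, B_y = 720.0 N

Resultant of the distributed load: 2.1 × 311 = 653.1 N at 297.5 mm from A.
Taking moments about A: B_y·673 − 750·387 − (2.1·311)·297.5 = 0 → B_y = 484547.25/673 = 719.981 ≈ 720.0 N.
ΣF_y = 0: A_y + 719.981 − 750 − 2.1·311 = 0 → A_y = 683.1 N.
ΣF_x = 0: no horizontal applied forces, so A_x = 0.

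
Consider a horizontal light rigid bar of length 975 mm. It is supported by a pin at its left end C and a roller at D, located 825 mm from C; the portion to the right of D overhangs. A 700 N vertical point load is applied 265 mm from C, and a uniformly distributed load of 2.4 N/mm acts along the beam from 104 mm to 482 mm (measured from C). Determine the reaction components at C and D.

Resultant of the distributed load: 2.4 × 378 = 907.2 N at 293 mm from C.
Taking moments about C: D_y·825 − 700·265 − (2.4·378)·293 = 0 → D_y = 451309.6/825 = 547.042 ≈ 547.0 N.
ΣF_y = 0: C_y + 547.042 − 700 − 2.4·378 = 0 → C_y = 1060 N.
ΣF_x = 0: no horizontal applied forces, so C_x = 0.

C_x = 0, C_y = 1060 N, D_y = 547.0 N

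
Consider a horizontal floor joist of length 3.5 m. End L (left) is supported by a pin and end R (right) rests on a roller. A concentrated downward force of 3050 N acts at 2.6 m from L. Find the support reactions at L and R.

Taking moments about L: R_y·3.5 − 3050·2.6 = 0 → R_y = 7930/3.5 = 2265.71 ≈ 2266 N.
ΣF_y = 0: L_y + 2265.71 − 3050 = 0 → L_y = 784.3 N.
ΣF_x = 0: no horizontal applied forces, so L_x = 0.

L_x = 0, L_y = 784.3 N, R_y = 2266 N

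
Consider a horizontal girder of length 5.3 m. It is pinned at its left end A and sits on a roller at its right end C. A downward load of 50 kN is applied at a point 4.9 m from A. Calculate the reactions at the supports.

Moments about A: C_y·5.3 − 50·4.9 = 0 → C_y = 245/5.3 = 46.2264 ≈ 46.23 kN.
ΣF_y = 0: A_y + 46.2264 − 50 = 0 → A_y = 3.774 kN.
ΣF_x = 0: no horizontal applied forces, so A_x = 0.

A_x = 0, A_y = 3.774 kN, C_y = 46.23 kN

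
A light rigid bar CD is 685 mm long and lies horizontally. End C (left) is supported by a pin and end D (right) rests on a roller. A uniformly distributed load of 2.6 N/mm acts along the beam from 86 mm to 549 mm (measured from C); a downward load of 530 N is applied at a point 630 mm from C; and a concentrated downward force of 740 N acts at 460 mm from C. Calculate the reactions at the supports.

C_x = 0, C_y = 931.5 N, D_y = 1542 N

Resultant of the distributed load: 2.6 × 463 = 1203.8 N at 317.5 mm from C.
ΣM about C: D_y·685 − (2.6·463)·317.5 − 530·630 − 740·460 = 0 → D_y = 1056506.5/685 = 1542.35 ≈ 1542 N.
ΣF_y = 0: C_y + 1542.35 − 2.6·463 − 530 − 740 = 0 → C_y = 931.5 N.
ΣF_x = 0: no horizontal applied forces, so C_x = 0.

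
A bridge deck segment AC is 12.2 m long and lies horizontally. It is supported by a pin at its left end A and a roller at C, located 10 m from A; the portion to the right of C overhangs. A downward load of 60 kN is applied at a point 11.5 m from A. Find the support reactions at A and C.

Moments about A: C_y·10 − 60·11.5 = 0 → C_y = 690/10 = 69.00 kN.
ΣF_y = 0: A_y + 69 − 60 = 0 → A_y = -9.000 kN.
ΣF_x = 0: no horizontal applied forces, so A_x = 0.

A_x = 0, A_y = -9.000 kN, C_y = 69.00 kN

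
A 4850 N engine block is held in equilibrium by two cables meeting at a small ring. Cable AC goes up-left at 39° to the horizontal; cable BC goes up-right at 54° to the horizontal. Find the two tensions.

T_AC = 2855 N, T_BC = 3774 N

ΣF_x = 0: −T_AC·cos39° + T_BC·cos54° = 0 → T_BC = 1.32216·T_AC.
ΣF_y = 0: T_AC·sin39° + T_BC·sin54° = 4850.
Substitute: T_AC·(0.62932 + 1.32216·0.809017) = 4850 → T_AC = 2854.67 ≈ 2855 N.
Then T_BC = 1.32216 × 2854.67 = 3774 N.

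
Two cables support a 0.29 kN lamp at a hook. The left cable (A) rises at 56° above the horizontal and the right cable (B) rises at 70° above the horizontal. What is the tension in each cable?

T_A = 0.1226 kN, T_B = 0.2004 kN

ΣF_x = 0: −T_A·cos56° + T_B·cos70° = 0 → T_B = 1.63497·T_A.
ΣF_y = 0: T_A·sin56° + T_B·sin70° = 0.29.
Substitute: T_A·(0.829038 + 1.63497·0.939693) = 0.29 → T_A = 0.1226 kN.
Then T_B = 1.63497 × 0.1226 = 0.2004 kN.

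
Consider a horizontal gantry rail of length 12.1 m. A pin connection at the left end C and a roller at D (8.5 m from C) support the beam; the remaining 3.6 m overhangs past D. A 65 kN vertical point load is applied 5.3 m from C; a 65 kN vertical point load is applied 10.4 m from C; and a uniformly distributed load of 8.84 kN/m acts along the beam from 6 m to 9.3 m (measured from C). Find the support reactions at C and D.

C_x = 0, C_y = 12.86 kN, D_y = 146.3 kN

Resultant of the distributed load: 8.84 × 3.3 = 29.172 kN at 7.65 m from C.
ΣM about C: D_y·8.5 − 65·5.3 − 65·10.4 − (8.84·3.3)·7.65 = 0 → D_y = 1243.6658/8.5 = 146.314 ≈ 146.3 kN.
ΣF_y = 0: C_y + 146.314 − 65 − 65 − 8.84·3.3 = 0 → C_y = 12.86 kN.
ΣF_x = 0: no horizontal applied forces, so C_x = 0.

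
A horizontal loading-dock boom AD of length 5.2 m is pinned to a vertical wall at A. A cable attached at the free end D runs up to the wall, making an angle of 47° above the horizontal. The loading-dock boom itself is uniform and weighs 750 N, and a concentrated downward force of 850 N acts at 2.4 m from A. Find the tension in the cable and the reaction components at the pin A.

ΣM about A: T·sin47°·5.2 − 750·2.6 − 850·2.4 = 0 → T = 3990/(5.2·0.731354) = 1049.16 ≈ 1049 N.
ΣF_x = 0: A_x − T·cos47° = 0 → A_x = 1049.16 × 0.681998 = 715.5 N.
ΣF_y = 0: A_y + T·sin47° − 750 − 850 = 0 → A_y = 1600 − 1049.16 × 0.731354 = 832.7 N.

T = 1049 N, A_x = 715.5 N, A_y = 832.7 N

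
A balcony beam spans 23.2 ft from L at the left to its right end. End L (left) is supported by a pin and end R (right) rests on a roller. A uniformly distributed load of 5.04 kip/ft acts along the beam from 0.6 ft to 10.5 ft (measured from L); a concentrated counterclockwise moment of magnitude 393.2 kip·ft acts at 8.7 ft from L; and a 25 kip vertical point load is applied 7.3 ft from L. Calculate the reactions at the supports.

L_x = 0, L_y = 72.04 kip, R_y = 2.854 kip

Resultant of the distributed load: 5.04 × 9.9 = 49.896 kip at 5.55 ft from L.
Moments about L: R_y·23.2 − (5.04·9.9)·5.55 + 393.2 − 25·7.3 = 0 → R_y = 66.2228/23.2 = 2.85443 ≈ 2.854 kip.
ΣF_y = 0: L_y + 2.85443 − 5.04·9.9 − 25 = 0 → L_y = 72.04 kip.
ΣF_x = 0: no horizontal applied forces, so L_x = 0.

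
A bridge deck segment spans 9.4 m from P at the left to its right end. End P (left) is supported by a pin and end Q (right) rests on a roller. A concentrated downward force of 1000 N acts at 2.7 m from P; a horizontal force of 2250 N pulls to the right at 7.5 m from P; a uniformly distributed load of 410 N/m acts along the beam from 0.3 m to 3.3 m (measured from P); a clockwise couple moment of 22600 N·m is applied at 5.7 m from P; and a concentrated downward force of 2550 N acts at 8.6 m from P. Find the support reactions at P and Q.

Resultant of the distributed load: 410 × 3 = 1230 N at 1.8 m from P.
Taking moments about P: Q_y·9.4 − 1000·2.7 − (410·3)·1.8 − 22600 − 2550·8.6 = 0 → Q_y = 49444/9.4 = 5260 N.
ΣF_y = 0: P_y + 5260 − 1000 − 410·3 − 2550 = 0 → P_y = -480.0 N.
ΣF_x = 0: P_x + 2250 = 0 → P_x = -2250 N.

P_x = -2250 N, P_y = -480.0 N, Q_y = 5260 N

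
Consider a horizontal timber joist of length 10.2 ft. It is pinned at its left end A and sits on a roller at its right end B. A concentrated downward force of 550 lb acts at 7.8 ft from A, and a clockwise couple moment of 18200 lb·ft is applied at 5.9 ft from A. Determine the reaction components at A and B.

A_x = 0, A_y = -1655 lb, B_y = 2205 lb

ΣM about A: B_y·10.2 − 550·7.8 − 18200 = 0 → B_y = 22490/10.2 = 2204.9 ≈ 2205 lb.
ΣF_y = 0: A_y + 2204.9 − 550 = 0 → A_y = -1655 lb.
ΣF_x = 0: no horizontal applied forces, so A_x = 0.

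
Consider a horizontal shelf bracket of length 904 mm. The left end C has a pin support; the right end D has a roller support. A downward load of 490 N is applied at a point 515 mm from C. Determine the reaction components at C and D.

ΣM about C: D_y·904 − 490·515 = 0 → D_y = 252350/904 = 279.148 ≈ 279.1 N.
ΣF_y = 0: C_y + 279.148 − 490 = 0 → C_y = 210.9 N.
ΣF_x = 0: no horizontal applied forces, so C_x = 0.

C_x = 0, C_y = 210.9 N, D_y = 279.1 N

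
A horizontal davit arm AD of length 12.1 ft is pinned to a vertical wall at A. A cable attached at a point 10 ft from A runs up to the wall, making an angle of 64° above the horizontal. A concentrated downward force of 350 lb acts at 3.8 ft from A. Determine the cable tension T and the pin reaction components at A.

T = 148.0 lb, A_x = 64.87 lb, A_y = 217.0 lb

ΣM about A: T·sin64°·10 − 350·3.8 = 0 → T = 1330/(10·0.898794) = 147.976 ≈ 148.0 lb.
ΣF_x = 0: A_x − T·cos64° = 0 → A_x = 147.976 × 0.438371 = 64.87 lb.
ΣF_y = 0: A_y + T·sin64° − 350 = 0 → A_y = 350 − 147.976 × 0.898794 = 217.0 lb.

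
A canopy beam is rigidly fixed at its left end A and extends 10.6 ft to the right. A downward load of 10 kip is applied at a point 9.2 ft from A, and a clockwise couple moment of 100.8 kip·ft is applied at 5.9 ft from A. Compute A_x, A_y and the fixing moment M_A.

ΣF_x = 0: A_x = 0.
ΣF_y = 0: A_y − 10 = 0 → A_y = 10.00 kip.
ΣM about A: M_A − 10·9.2 − 100.8 = 0 → M_A = 192.8 kip·ft.

A_x = 0, A_y = 10.00 kip, M_A = 192.8 kip·ft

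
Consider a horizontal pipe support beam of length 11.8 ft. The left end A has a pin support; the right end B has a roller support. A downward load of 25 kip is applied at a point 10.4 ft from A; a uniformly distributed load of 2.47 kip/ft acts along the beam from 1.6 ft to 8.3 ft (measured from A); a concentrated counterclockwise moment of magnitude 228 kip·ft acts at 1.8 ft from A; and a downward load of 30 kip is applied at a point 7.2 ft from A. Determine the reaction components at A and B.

A_x = 0, A_y = 43.59 kip, B_y = 27.96 kip

Resultant of the distributed load: 2.47 × 6.7 = 16.549 kip at 4.95 ft from A.
Taking moments about A: B_y·11.8 − 25·10.4 − (2.47·6.7)·4.95 + 228 − 30·7.2 = 0 → B_y = 329.91755/11.8 = 27.9591 ≈ 27.96 kip.
ΣF_y = 0: A_y + 27.9591 − 25 − 2.47·6.7 − 30 = 0 → A_y = 43.59 kip.
ΣF_x = 0: no horizontal applied forces, so A_x = 0.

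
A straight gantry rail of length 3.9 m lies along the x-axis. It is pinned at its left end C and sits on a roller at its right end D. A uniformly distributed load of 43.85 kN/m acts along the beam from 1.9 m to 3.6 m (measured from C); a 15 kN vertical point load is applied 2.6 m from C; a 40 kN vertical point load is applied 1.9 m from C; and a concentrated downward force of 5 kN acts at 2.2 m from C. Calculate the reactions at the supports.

Resultant of the distributed load: 43.85 × 1.7 = 74.545 kN at 2.75 m from C.
Moments about C: D_y·3.9 − (43.85·1.7)·2.75 − 15·2.6 − 40·1.9 − 5·2.2 = 0 → D_y = 330.99875/3.9 = 84.8715 ≈ 84.87 kN.
ΣF_y = 0: C_y + 84.8715 − 43.85·1.7 − 15 − 40 − 5 = 0 → C_y = 49.67 kN.
ΣF_x = 0: no horizontal applied forces, so C_x = 0.

C_x = 0, C_y = 49.67 kN, D_y = 84.87 kN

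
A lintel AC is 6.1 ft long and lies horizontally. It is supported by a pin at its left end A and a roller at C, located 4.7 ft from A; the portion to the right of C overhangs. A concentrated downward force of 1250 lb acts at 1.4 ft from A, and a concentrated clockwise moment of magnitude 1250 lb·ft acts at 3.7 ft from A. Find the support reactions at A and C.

A_x = 0, A_y = 611.7 lb, C_y = 638.3 lb

Taking moments about A: C_y·4.7 − 1250·1.4 − 1250 = 0 → C_y = 3000/4.7 = 638.298 ≈ 638.3 lb.
ΣF_y = 0: A_y + 638.298 − 1250 = 0 → A_y = 611.7 lb.
ΣF_x = 0: no horizontal applied forces, so A_x = 0.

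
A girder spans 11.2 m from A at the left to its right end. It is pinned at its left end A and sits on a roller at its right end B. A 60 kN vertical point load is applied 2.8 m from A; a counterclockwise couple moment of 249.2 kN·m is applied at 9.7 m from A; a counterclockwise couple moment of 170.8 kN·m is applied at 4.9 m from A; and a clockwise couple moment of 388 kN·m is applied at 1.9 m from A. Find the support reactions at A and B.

A_x = 0, A_y = 47.86 kN, B_y = 12.14 kN

Taking moments about A: B_y·11.2 − 60·2.8 + 249.2 + 170.8 − 388 = 0 → B_y = 136/11.2 = 12.1429 ≈ 12.14 kN.
ΣF_y = 0: A_y + 12.1429 − 60 = 0 → A_y = 47.86 kN.
ΣF_x = 0: no horizontal applied forces, so A_x = 0.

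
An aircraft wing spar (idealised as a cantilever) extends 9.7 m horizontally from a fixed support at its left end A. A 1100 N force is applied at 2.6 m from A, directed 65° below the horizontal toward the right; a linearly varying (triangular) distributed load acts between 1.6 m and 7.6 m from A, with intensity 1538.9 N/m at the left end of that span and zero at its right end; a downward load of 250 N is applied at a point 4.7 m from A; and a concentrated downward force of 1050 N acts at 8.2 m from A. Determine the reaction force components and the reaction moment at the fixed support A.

Resultant of the triangular load: ½ × 1538.9 × 6 = 4616.7 N, acting at 3.6 m from A (one-third of the span from the peak).
ΣF_x = 0: A_x + 1100·cos65° = 0 → A_x = -464.9 N.
ΣF_y = 0: A_y − 1100·sin65° − ½·1538.9·6 − 250 − 1050 = 0 → A_y = 6914 N.
ΣM about A: M_A − 1100·sin65°·2.6 − (½·1538.9·6)·3.6 − 250·4.7 − 1050·8.2 = 0 → M_A = 29000 N·m.

A_x = -464.9 N, A_y = 6914 N, M_A = 29000 N·m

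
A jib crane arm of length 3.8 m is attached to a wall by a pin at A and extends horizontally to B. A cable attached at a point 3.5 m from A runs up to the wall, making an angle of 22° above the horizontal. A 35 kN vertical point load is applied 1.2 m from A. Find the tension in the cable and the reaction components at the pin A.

T = 32.03 kN, A_x = 29.70 kN, A_y = 23.00 kN

ΣM about A: T·sin22°·3.5 − 35·1.2 = 0 → T = 42/(3.5·0.374607) = 32.0336 ≈ 32.03 kN.
ΣF_x = 0: A_x − T·cos22° = 0 → A_x = 32.0336 × 0.927184 = 29.70 kN.
ΣF_y = 0: A_y + T·sin22° − 35 = 0 → A_y = 35 − 32.0336 × 0.374607 = 23.00 kN.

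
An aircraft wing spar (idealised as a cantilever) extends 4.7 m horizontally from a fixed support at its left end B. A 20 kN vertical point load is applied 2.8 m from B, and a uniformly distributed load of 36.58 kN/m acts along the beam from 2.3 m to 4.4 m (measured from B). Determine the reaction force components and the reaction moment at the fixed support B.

Resultant of the distributed load: 36.58 × 2.1 = 76.818 kN at 3.35 m from B.
ΣF_x = 0: B_x = 0.
ΣF_y = 0: B_y − 20 − 36.58·2.1 = 0 → B_y = 96.82 kN.
ΣM about B: M_B − 20·2.8 − (36.58·2.1)·3.35 = 0 → M_B = 313.3 kN·m.

B_x = 0, B_y = 96.82 kN, M_B = 313.3 kN·m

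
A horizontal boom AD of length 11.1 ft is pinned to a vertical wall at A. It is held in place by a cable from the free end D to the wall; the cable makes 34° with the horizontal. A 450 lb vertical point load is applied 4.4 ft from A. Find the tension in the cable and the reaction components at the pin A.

T = 319.0 lb, A_x = 264.5 lb, A_y = 271.6 lb

ΣM about A: T·sin34°·11.1 − 450·4.4 = 0 → T = 1980/(11.1·0.559193) = 318.993 ≈ 319.0 lb.
ΣF_x = 0: A_x − T·cos34° = 0 → A_x = 318.993 × 0.829038 = 264.5 lb.
ΣF_y = 0: A_y + T·sin34° − 450 = 0 → A_y = 450 − 318.993 × 0.559193 = 271.6 lb.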